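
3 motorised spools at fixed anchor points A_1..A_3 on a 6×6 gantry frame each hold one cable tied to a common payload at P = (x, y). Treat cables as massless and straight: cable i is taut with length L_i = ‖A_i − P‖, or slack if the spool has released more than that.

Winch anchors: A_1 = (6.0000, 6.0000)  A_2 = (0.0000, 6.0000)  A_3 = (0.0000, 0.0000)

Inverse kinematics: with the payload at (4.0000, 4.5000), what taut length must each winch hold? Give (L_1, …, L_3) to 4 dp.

(2.5000, 4.2720, 6.0208)

cable 1: Δx=2.0000, Δy=1.5000; L_1 = √(Δx²+Δy²) = 2.5000
cable 2: Δx=-4.0000, Δy=1.5000; L_2 = √(Δx²+Δy²) = 4.2720
cable 3: Δx=-4.0000, Δy=-4.5000; L_3 = √(Δx²+Δy²) = 6.0208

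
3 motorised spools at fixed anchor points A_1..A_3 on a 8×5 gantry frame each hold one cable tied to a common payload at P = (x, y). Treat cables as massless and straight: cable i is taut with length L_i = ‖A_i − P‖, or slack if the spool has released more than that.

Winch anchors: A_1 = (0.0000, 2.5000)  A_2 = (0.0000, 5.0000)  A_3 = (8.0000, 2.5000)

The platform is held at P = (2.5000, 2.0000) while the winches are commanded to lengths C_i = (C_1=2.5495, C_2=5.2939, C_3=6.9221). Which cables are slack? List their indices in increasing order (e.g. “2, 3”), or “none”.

cable 1: L_1 = ‖A_1−P‖ = 2.5495;  C_1 = 2.5495 → taut
cable 2: L_2 = ‖A_2−P‖ = 3.9051;  C_2 = 5.2939 → slack
cable 3: L_3 = ‖A_3−P‖ = 5.5227;  C_3 = 6.9221 → slack

2, 3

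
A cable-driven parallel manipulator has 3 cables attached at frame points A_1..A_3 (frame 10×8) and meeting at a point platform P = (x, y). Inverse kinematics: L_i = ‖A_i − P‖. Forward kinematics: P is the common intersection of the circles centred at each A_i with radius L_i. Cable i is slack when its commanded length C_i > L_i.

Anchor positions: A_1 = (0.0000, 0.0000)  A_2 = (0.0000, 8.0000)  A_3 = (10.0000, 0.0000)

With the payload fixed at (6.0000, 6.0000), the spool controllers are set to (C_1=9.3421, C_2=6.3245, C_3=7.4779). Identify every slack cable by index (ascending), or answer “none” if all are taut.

1, 3

i=1: geometric 8.4853 vs commanded 9.3421 ⇒ slack
i=2: geometric 6.3246 vs commanded 6.3245 ⇒ taut
i=3: geometric 7.2111 vs commanded 7.4779 ⇒ slack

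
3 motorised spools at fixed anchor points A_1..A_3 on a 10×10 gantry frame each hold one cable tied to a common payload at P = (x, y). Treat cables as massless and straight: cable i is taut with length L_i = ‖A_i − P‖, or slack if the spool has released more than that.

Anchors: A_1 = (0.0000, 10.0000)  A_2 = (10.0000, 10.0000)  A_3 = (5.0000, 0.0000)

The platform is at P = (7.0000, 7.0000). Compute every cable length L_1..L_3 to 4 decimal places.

(7.6158, 4.2426, 7.2801)

L_1: Δ = A_1−P = (-7.0000, 3.0000) → ‖Δ‖ = √58.0000 = 7.6158
L_2: Δ = A_2−P = (3.0000, 3.0000) → ‖Δ‖ = √18.0000 = 4.2426
L_3: Δ = A_3−P = (-2.0000, -7.0000) → ‖Δ‖ = √53.0000 = 7.2801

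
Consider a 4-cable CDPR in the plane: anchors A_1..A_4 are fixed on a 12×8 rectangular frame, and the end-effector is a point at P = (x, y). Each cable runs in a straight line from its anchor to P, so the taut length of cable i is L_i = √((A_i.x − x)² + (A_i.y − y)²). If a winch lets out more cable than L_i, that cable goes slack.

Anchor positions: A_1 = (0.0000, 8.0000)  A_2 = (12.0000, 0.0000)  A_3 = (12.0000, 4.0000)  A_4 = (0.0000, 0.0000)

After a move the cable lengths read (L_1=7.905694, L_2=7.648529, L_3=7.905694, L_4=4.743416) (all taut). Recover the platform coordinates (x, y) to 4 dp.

each cable: (A_i−P)·(A_i−P) = L_i²; let c_i = ‖A_i‖²−L_i²
c_1 = 0.0000+64.0000−62.5000 = 1.5000
row 1: -24.0000x + 16.0000y = -84.0000  (c_2=85.5000)
row 2: -24.0000x + 8.0000y = -96.0000  (c_3=97.5000)
row 3: 0.0000x + 16.0000y = 24.0000  (c_4=-22.5000)
Cramer on rows 1–2 → x = 4.5000, y = 1.5000
check cable 4: ‖A_4−P‖² = 22.5000 ≈ L_4² = 22.5000 ✓

(4.5000, 1.5000)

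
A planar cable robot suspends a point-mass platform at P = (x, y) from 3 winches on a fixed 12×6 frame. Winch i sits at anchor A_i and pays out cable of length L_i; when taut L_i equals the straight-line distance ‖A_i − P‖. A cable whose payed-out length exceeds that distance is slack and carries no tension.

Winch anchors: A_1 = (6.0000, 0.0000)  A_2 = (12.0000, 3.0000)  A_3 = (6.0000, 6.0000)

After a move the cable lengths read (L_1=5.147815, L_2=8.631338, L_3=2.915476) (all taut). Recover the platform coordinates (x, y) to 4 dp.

each cable: (A_i−P)·(A_i−P) = L_i²; let k_i = ‖A_i‖²−L_i²
k_1 = 36.0000+0.0000−26.5000 = 9.5000
row 1: -12.0000x − 6.0000y = -69.0000  (k_2=78.5000)
row 2: 0.0000x − 12.0000y = -54.0000  (k_3=63.5000)
Cramer on rows 1–2 → x = 3.5000, y = 4.5000

(3.5000, 4.5000)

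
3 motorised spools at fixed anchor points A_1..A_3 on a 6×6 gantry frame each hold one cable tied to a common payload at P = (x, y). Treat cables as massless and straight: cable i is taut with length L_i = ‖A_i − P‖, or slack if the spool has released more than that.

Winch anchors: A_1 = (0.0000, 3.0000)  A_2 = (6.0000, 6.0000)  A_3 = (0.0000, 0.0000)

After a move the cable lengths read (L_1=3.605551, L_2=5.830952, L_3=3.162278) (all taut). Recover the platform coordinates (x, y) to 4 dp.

expand ‖A_i−P‖²=L_i² and subtract eq 1 (k_i ≔ ‖A_i‖²−L_i²)
k_1 = 0.0000+9.0000−13.0000 = -4.0000
eq1−eq2 → [-12.0000  -6.0000]·P = -42.0000
eq1−eq3 → [0.0000  6.0000]·P = 6.0000
2×2 solve → P = (3.0000, 1.0000)

(3.0000, 1.0000)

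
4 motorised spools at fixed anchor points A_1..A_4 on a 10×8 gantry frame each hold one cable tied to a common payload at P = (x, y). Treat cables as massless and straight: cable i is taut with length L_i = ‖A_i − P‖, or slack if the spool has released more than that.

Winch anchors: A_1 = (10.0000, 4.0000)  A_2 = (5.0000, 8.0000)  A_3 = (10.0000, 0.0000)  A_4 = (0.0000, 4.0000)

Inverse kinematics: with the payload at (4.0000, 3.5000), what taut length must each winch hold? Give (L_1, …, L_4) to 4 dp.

(6.0208, 4.6098, 6.9462, 4.0311)

L_1 = √((10.0000−4.0000)² + (4.0000−3.5000)²) = 6.0208
L_2 = √((5.0000−4.0000)² + (8.0000−3.5000)²) = 4.6098
L_3 = √((10.0000−4.0000)² + (0.0000−3.5000)²) = 6.9462
L_4 = √((0.0000−4.0000)² + (4.0000−3.5000)²) = 4.0311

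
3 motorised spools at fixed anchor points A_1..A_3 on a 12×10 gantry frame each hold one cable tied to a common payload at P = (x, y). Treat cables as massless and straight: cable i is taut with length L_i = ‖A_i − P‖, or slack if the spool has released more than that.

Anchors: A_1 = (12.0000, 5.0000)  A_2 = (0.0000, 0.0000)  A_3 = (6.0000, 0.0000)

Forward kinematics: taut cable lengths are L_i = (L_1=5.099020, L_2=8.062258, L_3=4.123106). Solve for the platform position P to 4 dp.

(7.0000, 4.0000)

circle eqns → linear via eq_j − eq_1; set q_j = A_j·A_j − L_j²
q_1 = 144.0000+25.0000−26.0000 = 143.0000
24.0000·x + 10.0000·y = q_1−q_2 = 208.0000
12.0000·x + 10.0000·y = q_1−q_3 = 124.0000
solve first two rows → x=7.0000, y=4.0000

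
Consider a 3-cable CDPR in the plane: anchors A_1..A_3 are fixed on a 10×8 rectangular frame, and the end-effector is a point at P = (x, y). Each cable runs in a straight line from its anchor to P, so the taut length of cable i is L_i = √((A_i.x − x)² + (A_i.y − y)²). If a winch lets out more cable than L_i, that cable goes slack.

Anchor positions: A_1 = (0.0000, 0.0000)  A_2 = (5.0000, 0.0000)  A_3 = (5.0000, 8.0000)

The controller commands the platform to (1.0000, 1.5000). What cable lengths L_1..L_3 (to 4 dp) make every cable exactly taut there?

(1.8028, 4.2720, 7.6322)

L_1 = √((0.0000−1.0000)² + (0.0000−1.5000)²) = 1.8028
L_2 = √((5.0000−1.0000)² + (0.0000−1.5000)²) = 4.2720
L_3 = √((5.0000−1.0000)² + (8.0000−1.5000)²) = 7.6322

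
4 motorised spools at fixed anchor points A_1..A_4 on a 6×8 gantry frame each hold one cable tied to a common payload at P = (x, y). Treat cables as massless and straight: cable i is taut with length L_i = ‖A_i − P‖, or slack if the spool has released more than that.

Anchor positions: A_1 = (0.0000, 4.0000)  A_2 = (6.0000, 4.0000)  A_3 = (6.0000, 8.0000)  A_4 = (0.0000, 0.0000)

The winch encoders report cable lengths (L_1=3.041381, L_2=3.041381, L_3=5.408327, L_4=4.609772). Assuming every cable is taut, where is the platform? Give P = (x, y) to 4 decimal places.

expand ‖A_i−P‖²=L_i² and subtract eq 1 (k_i ≔ ‖A_i‖²−L_i²)
k_1 = 0.0000+16.0000−9.2500 = 6.7500
eq1−eq2 → [-12.0000  0.0000]·P = -36.0000
eq1−eq3 → [-12.0000  -8.0000]·P = -64.0000
eq1−eq4 → [0.0000  8.0000]·P = 28.0000
2×2 solve → P = (3.0000, 3.5000)
check cable 4: ‖A_4−P‖² = 21.2500 ≈ L_4² = 21.2500 ✓

(3.0000, 3.5000)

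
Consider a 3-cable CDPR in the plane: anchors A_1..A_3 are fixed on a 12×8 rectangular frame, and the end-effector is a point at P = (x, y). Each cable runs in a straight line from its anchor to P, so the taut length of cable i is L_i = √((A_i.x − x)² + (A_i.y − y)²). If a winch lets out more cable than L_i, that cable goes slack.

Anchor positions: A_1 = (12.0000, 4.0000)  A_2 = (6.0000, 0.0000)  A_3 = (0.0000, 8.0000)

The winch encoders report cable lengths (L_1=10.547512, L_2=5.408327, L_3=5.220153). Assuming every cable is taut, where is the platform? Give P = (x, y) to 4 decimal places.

circle eqns → linear via eq_j − eq_1; set c_j = A_j·A_j − L_j²
c_1 = 144.0000+16.0000−111.2500 = 48.7500
12.0000·x + 8.0000·y = c_1−c_2 = 42.0000
24.0000·x − 8.0000·y = c_1−c_3 = 12.0000
solve first two rows → x=1.5000, y=3.0000

(1.5000, 3.0000)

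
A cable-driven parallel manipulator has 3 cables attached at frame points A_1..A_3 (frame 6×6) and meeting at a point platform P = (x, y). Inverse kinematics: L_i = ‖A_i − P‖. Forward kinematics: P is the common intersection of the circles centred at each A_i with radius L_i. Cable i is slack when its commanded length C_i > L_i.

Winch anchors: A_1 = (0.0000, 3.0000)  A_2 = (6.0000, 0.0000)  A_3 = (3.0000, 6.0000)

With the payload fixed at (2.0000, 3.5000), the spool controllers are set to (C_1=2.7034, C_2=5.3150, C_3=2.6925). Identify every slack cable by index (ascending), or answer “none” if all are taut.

1

cable 1: √((-2.0000)²+(-0.5000)²)=2.0616, C_1=2.7034: slack
cable 2: √((4.0000)²+(-3.5000)²)=5.3151, C_2=5.3150: taut
cable 3: √((1.0000)²+(2.5000)²)=2.6926, C_3=2.6925: taut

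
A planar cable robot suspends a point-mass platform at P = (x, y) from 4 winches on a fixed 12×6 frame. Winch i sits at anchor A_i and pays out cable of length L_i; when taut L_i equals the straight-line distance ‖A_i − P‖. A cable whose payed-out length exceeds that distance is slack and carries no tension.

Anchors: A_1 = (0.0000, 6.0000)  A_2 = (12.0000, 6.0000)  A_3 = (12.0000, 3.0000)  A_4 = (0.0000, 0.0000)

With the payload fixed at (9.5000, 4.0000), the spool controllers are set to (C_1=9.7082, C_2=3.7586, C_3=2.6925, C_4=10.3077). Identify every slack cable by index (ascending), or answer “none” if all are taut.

2

cable 1: L_1 = ‖A_1−P‖ = 9.7082;  C_1 = 9.7082 → taut
cable 2: L_2 = ‖A_2−P‖ = 3.2016;  C_2 = 3.7586 → slack
cable 3: L_3 = ‖A_3−P‖ = 2.6926;  C_3 = 2.6925 → taut
cable 4: L_4 = ‖A_4−P‖ = 10.3078;  C_4 = 10.3077 → taut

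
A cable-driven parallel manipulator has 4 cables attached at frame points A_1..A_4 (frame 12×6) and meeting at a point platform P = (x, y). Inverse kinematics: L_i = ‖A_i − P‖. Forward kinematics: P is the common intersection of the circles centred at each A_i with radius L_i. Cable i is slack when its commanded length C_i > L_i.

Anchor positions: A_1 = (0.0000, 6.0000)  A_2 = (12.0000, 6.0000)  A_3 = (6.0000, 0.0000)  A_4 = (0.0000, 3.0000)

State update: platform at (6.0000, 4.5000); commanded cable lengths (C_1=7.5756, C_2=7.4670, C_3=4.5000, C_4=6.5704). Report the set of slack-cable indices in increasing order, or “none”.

1, 2, 4

i=1: geometric 6.1847 vs commanded 7.5756 ⇒ slack
i=2: geometric 6.1847 vs commanded 7.4670 ⇒ slack
i=3: geometric 4.5000 vs commanded 4.5000 ⇒ taut
i=4: geometric 6.1847 vs commanded 6.5704 ⇒ slack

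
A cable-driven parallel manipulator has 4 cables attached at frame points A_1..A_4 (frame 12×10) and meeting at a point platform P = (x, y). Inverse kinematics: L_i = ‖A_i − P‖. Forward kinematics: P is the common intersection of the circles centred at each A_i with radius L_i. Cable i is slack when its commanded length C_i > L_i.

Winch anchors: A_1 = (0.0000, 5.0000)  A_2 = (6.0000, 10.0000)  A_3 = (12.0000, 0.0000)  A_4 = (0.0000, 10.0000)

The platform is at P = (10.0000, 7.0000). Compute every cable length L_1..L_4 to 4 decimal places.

(10.1980, 5.0000, 7.2801, 10.4403)

L_1: Δ = A_1−P = (-10.0000, -2.0000) → ‖Δ‖ = √104.0000 = 10.1980
L_2: Δ = A_2−P = (-4.0000, 3.0000) → ‖Δ‖ = √25.0000 = 5.0000
L_3: Δ = A_3−P = (2.0000, -7.0000) → ‖Δ‖ = √53.0000 = 7.2801
L_4: Δ = A_4−P = (-10.0000, 3.0000) → ‖Δ‖ = √109.0000 = 10.4403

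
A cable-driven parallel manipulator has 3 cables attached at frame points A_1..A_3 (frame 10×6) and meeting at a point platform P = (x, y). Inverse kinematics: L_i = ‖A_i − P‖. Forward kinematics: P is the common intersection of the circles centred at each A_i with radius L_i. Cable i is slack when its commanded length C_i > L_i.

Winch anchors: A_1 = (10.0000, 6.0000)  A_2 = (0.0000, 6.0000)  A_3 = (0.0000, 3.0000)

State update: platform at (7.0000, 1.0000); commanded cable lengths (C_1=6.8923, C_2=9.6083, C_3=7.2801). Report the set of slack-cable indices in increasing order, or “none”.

cable 1: √((3.0000)²+(5.0000)²)=5.8310, C_1=6.8923: slack
cable 2: √((-7.0000)²+(5.0000)²)=8.6023, C_2=9.6083: slack
cable 3: √((-7.0000)²+(2.0000)²)=7.2801, C_3=7.2801: taut

1, 2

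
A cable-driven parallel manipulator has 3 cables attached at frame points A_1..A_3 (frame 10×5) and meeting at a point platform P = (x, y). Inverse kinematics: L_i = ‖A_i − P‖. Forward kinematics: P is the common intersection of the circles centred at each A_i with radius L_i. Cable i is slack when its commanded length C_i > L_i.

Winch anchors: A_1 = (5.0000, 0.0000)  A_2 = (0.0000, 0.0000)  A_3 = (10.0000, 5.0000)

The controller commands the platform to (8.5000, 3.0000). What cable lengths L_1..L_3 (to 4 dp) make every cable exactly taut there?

cable 1: Δx=-3.5000, Δy=-3.0000; L_1 = √(Δx²+Δy²) = 4.6098
cable 2: Δx=-8.5000, Δy=-3.0000; L_2 = √(Δx²+Δy²) = 9.0139
cable 3: Δx=1.5000, Δy=2.0000; L_3 = √(Δx²+Δy²) = 2.5000

(4.6098, 9.0139, 2.5000)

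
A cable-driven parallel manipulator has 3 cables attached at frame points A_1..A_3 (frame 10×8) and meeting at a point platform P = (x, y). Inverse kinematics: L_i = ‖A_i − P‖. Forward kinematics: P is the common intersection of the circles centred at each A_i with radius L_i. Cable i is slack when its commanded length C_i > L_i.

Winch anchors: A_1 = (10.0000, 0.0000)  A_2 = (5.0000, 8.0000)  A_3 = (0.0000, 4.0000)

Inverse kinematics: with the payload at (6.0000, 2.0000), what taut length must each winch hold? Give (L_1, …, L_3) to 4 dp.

(4.4721, 6.0828, 6.3246)

cable 1: Δx=4.0000, Δy=-2.0000; L_1 = √(Δx²+Δy²) = 4.4721
cable 2: Δx=-1.0000, Δy=6.0000; L_2 = √(Δx²+Δy²) = 6.0828
cable 3: Δx=-6.0000, Δy=2.0000; L_3 = √(Δx²+Δy²) = 6.3246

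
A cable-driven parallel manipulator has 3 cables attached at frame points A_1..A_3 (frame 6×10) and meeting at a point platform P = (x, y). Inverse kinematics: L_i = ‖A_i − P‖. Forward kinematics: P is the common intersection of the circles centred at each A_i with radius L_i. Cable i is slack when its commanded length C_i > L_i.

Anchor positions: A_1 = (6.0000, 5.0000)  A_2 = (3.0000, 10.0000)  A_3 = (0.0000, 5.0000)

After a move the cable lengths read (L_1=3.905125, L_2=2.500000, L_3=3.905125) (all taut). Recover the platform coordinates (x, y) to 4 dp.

(3.0000, 7.5000)

expand ‖A_i−P‖²=L_i² and subtract eq 1 (q_i ≔ ‖A_i‖²−L_i²)
q_1 = 36.0000+25.0000−15.2500 = 45.7500
eq1−eq2 → [6.0000  -10.0000]·P = -57.0000
eq1−eq3 → [12.0000  0.0000]·P = 36.0000
2×2 solve → P = (3.0000, 7.5000)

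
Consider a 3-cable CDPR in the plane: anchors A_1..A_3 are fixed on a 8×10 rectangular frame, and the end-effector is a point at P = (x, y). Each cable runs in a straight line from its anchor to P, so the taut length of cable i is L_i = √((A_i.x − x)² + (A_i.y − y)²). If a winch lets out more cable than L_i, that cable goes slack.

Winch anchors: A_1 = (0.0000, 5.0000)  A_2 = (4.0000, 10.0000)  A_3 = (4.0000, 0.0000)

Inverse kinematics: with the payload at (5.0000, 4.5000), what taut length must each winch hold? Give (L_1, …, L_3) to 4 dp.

L_1 = √((0.0000−5.0000)² + (5.0000−4.5000)²) = 5.0249
L_2 = √((4.0000−5.0000)² + (10.0000−4.5000)²) = 5.5902
L_3 = √((4.0000−5.0000)² + (0.0000−4.5000)²) = 4.6098

(5.0249, 5.5902, 4.6098)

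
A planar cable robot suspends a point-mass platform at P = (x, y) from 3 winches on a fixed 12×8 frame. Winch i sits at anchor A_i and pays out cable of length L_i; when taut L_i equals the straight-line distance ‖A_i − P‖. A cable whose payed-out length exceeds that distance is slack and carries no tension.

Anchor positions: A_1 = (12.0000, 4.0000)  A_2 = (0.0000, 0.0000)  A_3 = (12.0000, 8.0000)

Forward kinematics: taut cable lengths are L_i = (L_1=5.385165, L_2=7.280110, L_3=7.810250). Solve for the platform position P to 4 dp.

(7.0000, 2.0000)

expand ‖A_i−P‖²=L_i² and subtract eq 1 (c_i ≔ ‖A_i‖²−L_i²)
c_1 = 144.0000+16.0000−29.0000 = 131.0000
eq1−eq2 → [24.0000  8.0000]·P = 184.0000
eq1−eq3 → [0.0000  -8.0000]·P = -16.0000
2×2 solve → P = (7.0000, 2.0000)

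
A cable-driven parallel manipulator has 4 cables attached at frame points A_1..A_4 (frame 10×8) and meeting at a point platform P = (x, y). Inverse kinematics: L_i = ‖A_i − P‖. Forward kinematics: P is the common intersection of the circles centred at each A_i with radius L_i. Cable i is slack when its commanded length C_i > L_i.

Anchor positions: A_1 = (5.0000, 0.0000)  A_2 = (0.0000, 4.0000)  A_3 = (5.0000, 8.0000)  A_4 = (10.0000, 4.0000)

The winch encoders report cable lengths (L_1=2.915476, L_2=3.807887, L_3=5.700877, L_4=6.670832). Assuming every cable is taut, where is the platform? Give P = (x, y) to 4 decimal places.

each cable: (A_i−P)·(A_i−P) = L_i²; let q_i = ‖A_i‖²−L_i²
q_1 = 25.0000+0.0000−8.5000 = 16.5000
row 1: 10.0000x − 8.0000y = 15.0000  (q_2=1.5000)
row 2: 0.0000x − 16.0000y = -40.0000  (q_3=56.5000)
row 3: -10.0000x − 8.0000y = -55.0000  (q_4=71.5000)
Cramer on rows 1–2 → x = 3.5000, y = 2.5000
check cable 4: ‖A_4−P‖² = 44.5000 ≈ L_4² = 44.5000 ✓

(3.5000, 2.5000)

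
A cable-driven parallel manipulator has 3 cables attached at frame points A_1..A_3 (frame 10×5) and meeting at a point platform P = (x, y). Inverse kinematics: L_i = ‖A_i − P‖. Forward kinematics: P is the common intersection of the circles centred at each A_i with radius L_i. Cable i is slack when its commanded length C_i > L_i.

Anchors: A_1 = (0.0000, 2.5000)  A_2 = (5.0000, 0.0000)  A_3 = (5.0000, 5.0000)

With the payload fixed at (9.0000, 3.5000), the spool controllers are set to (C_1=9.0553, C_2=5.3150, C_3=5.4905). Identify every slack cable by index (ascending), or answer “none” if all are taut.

cable 1: √((-9.0000)²+(-1.0000)²)=9.0554, C_1=9.0553: taut
cable 2: √((-4.0000)²+(-3.5000)²)=5.3151, C_2=5.3150: taut
cable 3: √((-4.0000)²+(1.5000)²)=4.2720, C_3=5.4905: slack

3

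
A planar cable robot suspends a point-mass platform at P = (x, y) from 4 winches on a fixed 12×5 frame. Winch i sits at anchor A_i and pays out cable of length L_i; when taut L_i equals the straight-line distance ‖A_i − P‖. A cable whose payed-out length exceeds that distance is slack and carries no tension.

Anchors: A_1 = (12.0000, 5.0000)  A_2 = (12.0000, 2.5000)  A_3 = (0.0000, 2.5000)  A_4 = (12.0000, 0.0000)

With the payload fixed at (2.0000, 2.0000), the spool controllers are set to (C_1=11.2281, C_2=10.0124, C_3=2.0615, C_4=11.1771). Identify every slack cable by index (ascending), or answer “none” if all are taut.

i=1: geometric 10.4403 vs commanded 11.2281 ⇒ slack
i=2: geometric 10.0125 vs commanded 10.0124 ⇒ taut
i=3: geometric 2.0616 vs commanded 2.0615 ⇒ taut
i=4: geometric 10.1980 vs commanded 11.1771 ⇒ slack

1, 4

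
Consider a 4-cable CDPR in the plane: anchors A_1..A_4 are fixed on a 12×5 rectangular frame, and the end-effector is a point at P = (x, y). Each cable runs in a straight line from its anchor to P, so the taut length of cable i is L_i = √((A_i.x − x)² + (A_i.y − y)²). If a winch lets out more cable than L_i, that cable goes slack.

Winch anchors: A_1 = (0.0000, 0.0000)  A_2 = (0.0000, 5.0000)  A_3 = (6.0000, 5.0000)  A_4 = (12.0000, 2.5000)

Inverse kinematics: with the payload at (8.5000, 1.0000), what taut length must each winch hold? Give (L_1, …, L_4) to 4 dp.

(8.5586, 9.3941, 4.7170, 3.8079)

cable 1: Δx=-8.5000, Δy=-1.0000; L_1 = √(Δx²+Δy²) = 8.5586
cable 2: Δx=-8.5000, Δy=4.0000; L_2 = √(Δx²+Δy²) = 9.3941
cable 3: Δx=-2.5000, Δy=4.0000; L_3 = √(Δx²+Δy²) = 4.7170
cable 4: Δx=3.5000, Δy=1.5000; L_4 = √(Δx²+Δy²) = 3.8079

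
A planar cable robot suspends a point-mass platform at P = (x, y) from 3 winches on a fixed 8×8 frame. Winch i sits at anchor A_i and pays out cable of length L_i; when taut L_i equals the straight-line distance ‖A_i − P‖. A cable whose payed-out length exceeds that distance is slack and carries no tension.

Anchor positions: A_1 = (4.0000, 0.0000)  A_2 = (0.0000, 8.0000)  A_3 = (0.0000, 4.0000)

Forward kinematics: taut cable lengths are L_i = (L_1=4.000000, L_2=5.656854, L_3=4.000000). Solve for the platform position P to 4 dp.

(4.0000, 4.0000)

expand ‖A_i−P‖²=L_i² and subtract eq 1 (c_i ≔ ‖A_i‖²−L_i²)
c_1 = 16.0000+0.0000−16.0000 = 0.0000
eq1−eq2 → [8.0000  -16.0000]·P = -32.0000
eq1−eq3 → [8.0000  -8.0000]·P = 0.0000
2×2 solve → P = (4.0000, 4.0000)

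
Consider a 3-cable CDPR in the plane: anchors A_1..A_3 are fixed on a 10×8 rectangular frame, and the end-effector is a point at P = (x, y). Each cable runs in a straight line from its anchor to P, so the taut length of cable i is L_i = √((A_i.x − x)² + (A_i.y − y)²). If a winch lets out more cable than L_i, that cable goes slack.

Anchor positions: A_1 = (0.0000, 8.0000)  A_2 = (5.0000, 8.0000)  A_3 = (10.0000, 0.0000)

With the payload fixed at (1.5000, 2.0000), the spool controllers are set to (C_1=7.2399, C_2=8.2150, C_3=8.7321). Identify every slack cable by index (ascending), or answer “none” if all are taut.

1, 2

cable 1: L_1 = ‖A_1−P‖ = 6.1847;  C_1 = 7.2399 → slack
cable 2: L_2 = ‖A_2−P‖ = 6.9462;  C_2 = 8.2150 → slack
cable 3: L_3 = ‖A_3−P‖ = 8.7321;  C_3 = 8.7321 → taut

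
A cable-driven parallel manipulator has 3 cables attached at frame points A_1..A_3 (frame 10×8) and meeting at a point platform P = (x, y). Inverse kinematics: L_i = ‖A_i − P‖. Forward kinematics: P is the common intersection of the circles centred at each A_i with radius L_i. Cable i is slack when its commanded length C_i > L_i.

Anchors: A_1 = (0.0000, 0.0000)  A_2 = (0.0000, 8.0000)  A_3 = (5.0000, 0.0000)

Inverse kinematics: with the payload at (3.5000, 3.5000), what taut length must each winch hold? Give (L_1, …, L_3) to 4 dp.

(4.9497, 5.7009, 3.8079)

cable 1: Δx=-3.5000, Δy=-3.5000; L_1 = √(Δx²+Δy²) = 4.9497
cable 2: Δx=-3.5000, Δy=4.5000; L_2 = √(Δx²+Δy²) = 5.7009
cable 3: Δx=1.5000, Δy=-3.5000; L_3 = √(Δx²+Δy²) = 3.8079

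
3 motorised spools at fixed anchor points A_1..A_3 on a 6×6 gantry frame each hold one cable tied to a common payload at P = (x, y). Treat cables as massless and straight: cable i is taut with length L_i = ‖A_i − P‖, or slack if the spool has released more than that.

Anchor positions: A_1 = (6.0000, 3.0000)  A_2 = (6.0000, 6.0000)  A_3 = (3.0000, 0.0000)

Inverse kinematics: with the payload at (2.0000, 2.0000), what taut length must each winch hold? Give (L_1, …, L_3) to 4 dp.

cable 1: Δx=4.0000, Δy=1.0000; L_1 = √(Δx²+Δy²) = 4.1231
cable 2: Δx=4.0000, Δy=4.0000; L_2 = √(Δx²+Δy²) = 5.6569
cable 3: Δx=1.0000, Δy=-2.0000; L_3 = √(Δx²+Δy²) = 2.2361

(4.1231, 5.6569, 2.2361)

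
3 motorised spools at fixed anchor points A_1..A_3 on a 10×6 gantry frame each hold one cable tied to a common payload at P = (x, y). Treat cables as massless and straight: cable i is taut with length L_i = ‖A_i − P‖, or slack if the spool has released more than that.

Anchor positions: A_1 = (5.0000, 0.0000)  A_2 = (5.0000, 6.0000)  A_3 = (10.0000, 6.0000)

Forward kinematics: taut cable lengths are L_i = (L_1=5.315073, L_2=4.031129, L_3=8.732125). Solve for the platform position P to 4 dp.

(1.5000, 4.0000)

each cable: (A_i−P)·(A_i−P) = L_i²; let k_i = ‖A_i‖²−L_i²
k_1 = 25.0000+0.0000−28.2500 = -3.2500
row 1: 0.0000x − 12.0000y = -48.0000  (k_2=44.7500)
row 2: -10.0000x − 12.0000y = -63.0000  (k_3=59.7500)
Cramer on rows 1–2 → x = 1.5000, y = 4.0000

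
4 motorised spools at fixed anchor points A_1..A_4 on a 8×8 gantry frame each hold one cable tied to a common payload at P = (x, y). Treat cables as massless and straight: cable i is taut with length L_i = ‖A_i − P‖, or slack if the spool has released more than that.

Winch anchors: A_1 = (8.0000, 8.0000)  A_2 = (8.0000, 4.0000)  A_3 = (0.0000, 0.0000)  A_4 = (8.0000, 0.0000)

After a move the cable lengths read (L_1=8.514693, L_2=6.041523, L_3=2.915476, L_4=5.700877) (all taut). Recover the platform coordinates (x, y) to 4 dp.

(2.5000, 1.5000)

circle eqns → linear via eq_j − eq_1; set c_j = A_j·A_j − L_j²
c_1 = 64.0000+64.0000−72.5000 = 55.5000
0.0000·x + 8.0000·y = c_1−c_2 = 12.0000
16.0000·x + 16.0000·y = c_1−c_3 = 64.0000
0.0000·x + 16.0000·y = c_1−c_4 = 24.0000
solve first two rows → x=2.5000, y=1.5000
check cable 4: ‖A_4−P‖² = 32.5000 ≈ L_4² = 32.5000 ✓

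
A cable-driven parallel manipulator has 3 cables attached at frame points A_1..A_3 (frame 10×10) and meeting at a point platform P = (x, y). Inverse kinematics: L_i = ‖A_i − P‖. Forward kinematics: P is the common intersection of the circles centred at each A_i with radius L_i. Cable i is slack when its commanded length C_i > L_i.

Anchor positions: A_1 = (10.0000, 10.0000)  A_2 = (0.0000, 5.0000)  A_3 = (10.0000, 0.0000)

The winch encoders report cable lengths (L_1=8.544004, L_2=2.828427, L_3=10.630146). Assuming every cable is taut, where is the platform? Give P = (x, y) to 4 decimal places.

expand ‖A_i−P‖²=L_i² and subtract eq 1 (c_i ≔ ‖A_i‖²−L_i²)
c_1 = 100.0000+100.0000−73.0000 = 127.0000
eq1−eq2 → [20.0000  10.0000]·P = 110.0000
eq1−eq3 → [0.0000  20.0000]·P = 140.0000
2×2 solve → P = (2.0000, 7.0000)

(2.0000, 7.0000)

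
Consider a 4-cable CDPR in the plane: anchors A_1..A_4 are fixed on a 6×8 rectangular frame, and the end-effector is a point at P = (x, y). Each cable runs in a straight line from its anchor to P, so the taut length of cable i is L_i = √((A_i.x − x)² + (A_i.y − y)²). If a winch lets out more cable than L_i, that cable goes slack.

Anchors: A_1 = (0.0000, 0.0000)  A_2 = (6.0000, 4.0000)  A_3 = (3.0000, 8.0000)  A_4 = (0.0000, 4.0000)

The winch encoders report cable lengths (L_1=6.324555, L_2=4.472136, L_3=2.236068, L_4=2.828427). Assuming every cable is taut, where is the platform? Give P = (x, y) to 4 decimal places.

(2.0000, 6.0000)

each cable: (A_i−P)·(A_i−P) = L_i²; let c_i = ‖A_i‖²−L_i²
c_1 = 0.0000+0.0000−40.0000 = -40.0000
row 1: -12.0000x − 8.0000y = -72.0000  (c_2=32.0000)
row 2: -6.0000x − 16.0000y = -108.0000  (c_3=68.0000)
row 3: 0.0000x − 8.0000y = -48.0000  (c_4=8.0000)
Cramer on rows 1–2 → x = 2.0000, y = 6.0000
check cable 4: ‖A_4−P‖² = 8.0000 ≈ L_4² = 8.0000 ✓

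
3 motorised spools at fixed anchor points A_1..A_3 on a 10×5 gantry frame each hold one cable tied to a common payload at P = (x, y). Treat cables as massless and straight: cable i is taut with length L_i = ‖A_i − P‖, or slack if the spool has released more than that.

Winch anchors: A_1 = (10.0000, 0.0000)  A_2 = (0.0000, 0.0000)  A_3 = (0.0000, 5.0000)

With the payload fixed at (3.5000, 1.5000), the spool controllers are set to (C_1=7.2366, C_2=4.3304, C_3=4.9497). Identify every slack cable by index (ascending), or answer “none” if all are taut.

cable 1: √((6.5000)²+(-1.5000)²)=6.6708, C_1=7.2366: slack
cable 2: √((-3.5000)²+(-1.5000)²)=3.8079, C_2=4.3304: slack
cable 3: √((-3.5000)²+(3.5000)²)=4.9497, C_3=4.9497: taut

1, 2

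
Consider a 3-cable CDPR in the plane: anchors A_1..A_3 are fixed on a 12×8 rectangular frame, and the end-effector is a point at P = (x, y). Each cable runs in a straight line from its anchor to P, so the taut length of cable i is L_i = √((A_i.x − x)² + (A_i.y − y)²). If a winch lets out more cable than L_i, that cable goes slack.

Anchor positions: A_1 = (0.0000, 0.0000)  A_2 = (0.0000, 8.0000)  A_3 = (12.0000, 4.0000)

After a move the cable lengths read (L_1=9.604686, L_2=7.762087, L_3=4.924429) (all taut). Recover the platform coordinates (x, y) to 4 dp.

expand ‖A_i−P‖²=L_i² and subtract eq 1 (q_i ≔ ‖A_i‖²−L_i²)
q_1 = 0.0000+0.0000−92.2500 = -92.2500
eq1−eq2 → [0.0000  -16.0000]·P = -96.0000
eq1−eq3 → [-24.0000  -8.0000]·P = -228.0000
2×2 solve → P = (7.5000, 6.0000)

(7.5000, 6.0000)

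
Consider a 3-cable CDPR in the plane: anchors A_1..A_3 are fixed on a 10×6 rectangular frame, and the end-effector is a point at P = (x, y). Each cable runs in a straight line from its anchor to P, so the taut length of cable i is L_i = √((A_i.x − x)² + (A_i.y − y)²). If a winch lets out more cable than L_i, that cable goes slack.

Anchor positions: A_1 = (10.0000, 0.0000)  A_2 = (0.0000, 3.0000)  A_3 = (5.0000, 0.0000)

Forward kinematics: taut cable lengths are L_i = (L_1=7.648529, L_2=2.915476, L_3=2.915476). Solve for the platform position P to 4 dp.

circle eqns → linear via eq_j − eq_1; set q_j = A_j·A_j − L_j²
q_1 = 100.0000+0.0000−58.5000 = 41.5000
20.0000·x − 6.0000·y = q_1−q_2 = 41.0000
10.0000·x + 0.0000·y = q_1−q_3 = 25.0000
solve first two rows → x=2.5000, y=1.5000

(2.5000, 1.5000)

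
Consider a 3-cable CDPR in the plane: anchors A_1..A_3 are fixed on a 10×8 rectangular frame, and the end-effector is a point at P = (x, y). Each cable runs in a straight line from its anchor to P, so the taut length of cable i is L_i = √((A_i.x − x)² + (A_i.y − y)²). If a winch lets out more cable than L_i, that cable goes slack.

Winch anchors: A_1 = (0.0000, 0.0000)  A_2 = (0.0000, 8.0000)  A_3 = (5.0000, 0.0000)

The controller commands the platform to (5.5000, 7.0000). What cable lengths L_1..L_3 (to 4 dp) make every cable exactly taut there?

L_1: Δ = A_1−P = (-5.5000, -7.0000) → ‖Δ‖ = √79.2500 = 8.9022
L_2: Δ = A_2−P = (-5.5000, 1.0000) → ‖Δ‖ = √31.2500 = 5.5902
L_3: Δ = A_3−P = (-0.5000, -7.0000) → ‖Δ‖ = √49.2500 = 7.0178

(8.9022, 5.5902, 7.0178)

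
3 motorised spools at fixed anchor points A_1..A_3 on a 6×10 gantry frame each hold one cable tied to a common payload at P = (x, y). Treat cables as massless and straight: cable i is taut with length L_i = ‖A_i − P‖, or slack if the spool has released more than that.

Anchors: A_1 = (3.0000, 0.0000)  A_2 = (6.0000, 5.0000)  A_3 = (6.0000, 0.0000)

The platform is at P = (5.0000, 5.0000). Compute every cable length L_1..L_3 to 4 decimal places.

L_1: Δ = A_1−P = (-2.0000, -5.0000) → ‖Δ‖ = √29.0000 = 5.3852
L_2: Δ = A_2−P = (1.0000, 0.0000) → ‖Δ‖ = √1.0000 = 1.0000
L_3: Δ = A_3−P = (1.0000, -5.0000) → ‖Δ‖ = √26.0000 = 5.0990

(5.3852, 1.0000, 5.0990)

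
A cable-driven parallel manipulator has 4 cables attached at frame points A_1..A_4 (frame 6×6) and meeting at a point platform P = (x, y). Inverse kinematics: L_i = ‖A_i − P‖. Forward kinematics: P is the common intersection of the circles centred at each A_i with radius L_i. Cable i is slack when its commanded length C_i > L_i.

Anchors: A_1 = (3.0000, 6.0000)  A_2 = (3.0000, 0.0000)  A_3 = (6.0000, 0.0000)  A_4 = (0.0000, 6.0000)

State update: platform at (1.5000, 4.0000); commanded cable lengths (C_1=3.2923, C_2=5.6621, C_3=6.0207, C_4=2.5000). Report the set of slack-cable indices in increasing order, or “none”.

i=1: geometric 2.5000 vs commanded 3.2923 ⇒ slack
i=2: geometric 4.2720 vs commanded 5.6621 ⇒ slack
i=3: geometric 6.0208 vs commanded 6.0207 ⇒ taut
i=4: geometric 2.5000 vs commanded 2.5000 ⇒ taut

1, 2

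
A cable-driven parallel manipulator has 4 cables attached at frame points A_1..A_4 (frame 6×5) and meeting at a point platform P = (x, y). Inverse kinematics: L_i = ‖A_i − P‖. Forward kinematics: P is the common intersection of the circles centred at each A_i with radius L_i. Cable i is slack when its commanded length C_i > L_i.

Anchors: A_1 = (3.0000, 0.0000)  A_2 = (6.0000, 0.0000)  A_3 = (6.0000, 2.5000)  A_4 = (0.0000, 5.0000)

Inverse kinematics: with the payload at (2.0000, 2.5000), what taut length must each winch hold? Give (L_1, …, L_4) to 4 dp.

cable 1: Δx=1.0000, Δy=-2.5000; L_1 = √(Δx²+Δy²) = 2.6926
cable 2: Δx=4.0000, Δy=-2.5000; L_2 = √(Δx²+Δy²) = 4.7170
cable 3: Δx=4.0000, Δy=0.0000; L_3 = √(Δx²+Δy²) = 4.0000
cable 4: Δx=-2.0000, Δy=2.5000; L_4 = √(Δx²+Δy²) = 3.2016

(2.6926, 4.7170, 4.0000, 3.2016)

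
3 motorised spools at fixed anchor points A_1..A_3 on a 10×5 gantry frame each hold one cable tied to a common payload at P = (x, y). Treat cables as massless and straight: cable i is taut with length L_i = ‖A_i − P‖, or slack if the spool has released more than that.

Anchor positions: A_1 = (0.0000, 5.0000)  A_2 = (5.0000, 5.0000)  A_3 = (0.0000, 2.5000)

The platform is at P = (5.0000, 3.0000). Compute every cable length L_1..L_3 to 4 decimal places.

L_1: Δ = A_1−P = (-5.0000, 2.0000) → ‖Δ‖ = √29.0000 = 5.3852
L_2: Δ = A_2−P = (0.0000, 2.0000) → ‖Δ‖ = √4.0000 = 2.0000
L_3: Δ = A_3−P = (-5.0000, -0.5000) → ‖Δ‖ = √25.2500 = 5.0249

(5.3852, 2.0000, 5.0249)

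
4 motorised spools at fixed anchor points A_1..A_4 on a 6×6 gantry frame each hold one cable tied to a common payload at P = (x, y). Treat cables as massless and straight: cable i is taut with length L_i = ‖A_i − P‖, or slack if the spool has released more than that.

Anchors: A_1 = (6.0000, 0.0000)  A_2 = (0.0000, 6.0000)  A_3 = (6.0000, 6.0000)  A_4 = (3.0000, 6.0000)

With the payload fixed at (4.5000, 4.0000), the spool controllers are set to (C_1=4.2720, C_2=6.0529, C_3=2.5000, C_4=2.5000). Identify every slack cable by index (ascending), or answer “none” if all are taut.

2

cable 1: L_1 = ‖A_1−P‖ = 4.2720;  C_1 = 4.2720 → taut
cable 2: L_2 = ‖A_2−P‖ = 4.9244;  C_2 = 6.0529 → slack
cable 3: L_3 = ‖A_3−P‖ = 2.5000;  C_3 = 2.5000 → taut
cable 4: L_4 = ‖A_4−P‖ = 2.5000;  C_4 = 2.5000 → taut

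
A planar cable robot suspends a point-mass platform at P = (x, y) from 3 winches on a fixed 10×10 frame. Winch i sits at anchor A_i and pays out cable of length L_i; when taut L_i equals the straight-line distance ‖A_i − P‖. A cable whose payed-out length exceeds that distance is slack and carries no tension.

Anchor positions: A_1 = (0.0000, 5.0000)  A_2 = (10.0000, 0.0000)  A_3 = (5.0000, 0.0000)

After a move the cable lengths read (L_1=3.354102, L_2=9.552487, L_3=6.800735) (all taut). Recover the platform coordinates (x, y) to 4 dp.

(3.0000, 6.5000)

circle eqns → linear via eq_j − eq_1; set q_j = A_j·A_j − L_j²
q_1 = 0.0000+25.0000−11.2500 = 13.7500
-20.0000·x + 10.0000·y = q_1−q_2 = 5.0000
-10.0000·x + 10.0000·y = q_1−q_3 = 35.0000
solve first two rows → x=3.0000, y=6.5000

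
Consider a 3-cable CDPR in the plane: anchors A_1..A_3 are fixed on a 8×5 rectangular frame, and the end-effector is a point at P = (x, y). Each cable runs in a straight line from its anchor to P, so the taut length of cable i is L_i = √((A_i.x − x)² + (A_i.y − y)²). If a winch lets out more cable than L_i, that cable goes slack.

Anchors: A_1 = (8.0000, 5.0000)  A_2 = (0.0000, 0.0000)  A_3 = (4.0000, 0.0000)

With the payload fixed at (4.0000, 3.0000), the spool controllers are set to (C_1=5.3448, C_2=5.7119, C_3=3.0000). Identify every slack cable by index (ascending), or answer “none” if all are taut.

1, 2

cable 1: √((4.0000)²+(2.0000)²)=4.4721, C_1=5.3448: slack
cable 2: √((-4.0000)²+(-3.0000)²)=5.0000, C_2=5.7119: slack
cable 3: √((0.0000)²+(-3.0000)²)=3.0000, C_3=3.0000: taut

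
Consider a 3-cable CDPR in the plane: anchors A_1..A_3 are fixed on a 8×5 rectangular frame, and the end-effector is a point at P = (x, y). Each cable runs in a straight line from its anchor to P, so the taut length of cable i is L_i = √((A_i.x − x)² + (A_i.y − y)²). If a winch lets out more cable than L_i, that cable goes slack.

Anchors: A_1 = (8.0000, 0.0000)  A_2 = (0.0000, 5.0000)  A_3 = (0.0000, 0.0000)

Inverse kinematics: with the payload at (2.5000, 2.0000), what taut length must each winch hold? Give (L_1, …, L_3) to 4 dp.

(5.8523, 3.9051, 3.2016)

L_1 = √((8.0000−2.5000)² + (0.0000−2.0000)²) = 5.8523
L_2 = √((0.0000−2.5000)² + (5.0000−2.0000)²) = 3.9051
L_3 = √((0.0000−2.5000)² + (0.0000−2.0000)²) = 3.2016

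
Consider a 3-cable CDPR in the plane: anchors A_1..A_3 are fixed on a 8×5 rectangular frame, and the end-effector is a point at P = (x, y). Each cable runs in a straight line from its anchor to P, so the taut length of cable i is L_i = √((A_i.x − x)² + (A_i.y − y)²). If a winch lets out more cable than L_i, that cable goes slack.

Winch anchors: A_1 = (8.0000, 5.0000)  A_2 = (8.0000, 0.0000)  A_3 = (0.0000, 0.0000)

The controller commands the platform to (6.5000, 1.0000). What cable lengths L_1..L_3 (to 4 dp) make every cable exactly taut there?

(4.2720, 1.8028, 6.5765)

L_1: Δ = A_1−P = (1.5000, 4.0000) → ‖Δ‖ = √18.2500 = 4.2720
L_2: Δ = A_2−P = (1.5000, -1.0000) → ‖Δ‖ = √3.2500 = 1.8028
L_3: Δ = A_3−P = (-6.5000, -1.0000) → ‖Δ‖ = √43.2500 = 6.5765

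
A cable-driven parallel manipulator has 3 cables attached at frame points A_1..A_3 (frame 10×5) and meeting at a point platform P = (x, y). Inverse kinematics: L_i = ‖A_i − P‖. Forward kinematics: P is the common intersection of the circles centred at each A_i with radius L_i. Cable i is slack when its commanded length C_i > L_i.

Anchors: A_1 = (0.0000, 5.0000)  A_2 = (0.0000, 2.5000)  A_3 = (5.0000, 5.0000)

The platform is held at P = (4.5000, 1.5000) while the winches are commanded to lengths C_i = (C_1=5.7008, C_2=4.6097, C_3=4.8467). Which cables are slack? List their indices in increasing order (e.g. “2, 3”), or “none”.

cable 1: L_1 = ‖A_1−P‖ = 5.7009;  C_1 = 5.7008 → taut
cable 2: L_2 = ‖A_2−P‖ = 4.6098;  C_2 = 4.6097 → taut
cable 3: L_3 = ‖A_3−P‖ = 3.5355;  C_3 = 4.8467 → slack

3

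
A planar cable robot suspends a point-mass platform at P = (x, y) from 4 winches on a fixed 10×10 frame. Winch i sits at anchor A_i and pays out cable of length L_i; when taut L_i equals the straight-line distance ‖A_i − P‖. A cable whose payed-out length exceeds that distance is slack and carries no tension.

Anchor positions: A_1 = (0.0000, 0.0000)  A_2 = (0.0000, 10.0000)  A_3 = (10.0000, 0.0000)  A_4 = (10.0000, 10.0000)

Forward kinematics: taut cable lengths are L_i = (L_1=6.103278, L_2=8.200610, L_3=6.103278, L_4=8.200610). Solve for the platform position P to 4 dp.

(5.0000, 3.5000)

expand ‖A_i−P‖²=L_i² and subtract eq 1 (k_i ≔ ‖A_i‖²−L_i²)
k_1 = 0.0000+0.0000−37.2500 = -37.2500
eq1−eq2 → [0.0000  -20.0000]·P = -70.0000
eq1−eq3 → [-20.0000  0.0000]·P = -100.0000
eq1−eq4 → [-20.0000  -20.0000]·P = -170.0000
2×2 solve → P = (5.0000, 3.5000)
check cable 4: ‖A_4−P‖² = 67.2500 ≈ L_4² = 67.2500 ✓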